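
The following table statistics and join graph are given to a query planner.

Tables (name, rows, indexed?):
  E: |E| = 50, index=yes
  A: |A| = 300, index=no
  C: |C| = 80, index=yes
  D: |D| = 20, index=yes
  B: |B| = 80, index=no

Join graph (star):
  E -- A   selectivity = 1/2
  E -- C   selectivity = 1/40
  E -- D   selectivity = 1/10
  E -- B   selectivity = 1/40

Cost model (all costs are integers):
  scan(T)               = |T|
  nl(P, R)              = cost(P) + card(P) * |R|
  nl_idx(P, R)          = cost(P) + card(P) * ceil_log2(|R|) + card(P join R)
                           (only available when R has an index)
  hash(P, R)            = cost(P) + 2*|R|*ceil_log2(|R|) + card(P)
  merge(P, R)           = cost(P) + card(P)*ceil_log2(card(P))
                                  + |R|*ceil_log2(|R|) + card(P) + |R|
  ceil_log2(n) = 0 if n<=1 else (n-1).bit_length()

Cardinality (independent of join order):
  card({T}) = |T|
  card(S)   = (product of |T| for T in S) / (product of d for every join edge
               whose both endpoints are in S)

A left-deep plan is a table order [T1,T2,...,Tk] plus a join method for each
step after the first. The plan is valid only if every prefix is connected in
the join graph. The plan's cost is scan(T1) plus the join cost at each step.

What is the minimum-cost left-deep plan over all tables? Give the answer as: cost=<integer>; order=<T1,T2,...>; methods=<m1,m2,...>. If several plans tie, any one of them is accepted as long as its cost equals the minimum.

cost=7760; order=B,E,C,D,A; methods=nl_idx,nl_idx,hash,hash

Selinger DP (subsets sized 1..n):
  {E}: scan cost=50, card=50
  {A}: scan cost=300, card=300
  {C}: scan cost=80, card=80
  {D}: scan cost=20, card=20
  {B}: scan cost=80, card=80
  {AE}: card=7500; try (E,hash)→1200, (A,merge)→3400, (E,merge)→3650, (A,hash)→5500, (E,nl_idx)→9600, (A,nl)→15050 …(+1); best=1200 via (E,hash)
  {CE}: card=100; try (C,nl_idx)→500, (E,nl_idx)→660, (E,hash)→760, (C,merge)→1040, (E,merge)→1070, (C,hash)→1220 …(+2); best=500 via (C,nl_idx)
  {DE}: card=100; try (E,nl_idx)→240, (D,hash)→300, (D,nl_idx)→400, (E,merge)→490, (D,merge)→520, (E,hash)→640 …(+2); best=240 via (E,nl_idx)
  {BE}: card=100; try (E,nl_idx)→660, (E,hash)→760, (B,merge)→1040, (E,merge)→1070, (B,hash)→1220, (B,nl)→4050 …(+1); best=660 via (E,nl_idx)
  {ACE}: card=15000; try (A,merge)→4300, (A,hash)→6000, (C,hash)→9820, (A,nl)→30500, (C,nl_idx)→68700, (C,merge)→106840 …(+1); best=4300 via (A,merge)
  {ADE}: card=15000; try (A,merge)→4040, (A,hash)→5740, (D,hash)→8900, (A,nl)→30240, (D,nl_idx)→53700, (D,merge)→106320 …(+1); best=4040 via (A,merge)
  {ABE}: card=15000; try (A,merge)→4460, (A,hash)→6160, (B,hash)→9820, (A,nl)→30660, (B,merge)→106840, (B,nl)→601200; best=4460 via (A,merge)
  {CDE}: card=200; try (D,hash)→800, (C,nl_idx)→1140, (D,nl_idx)→1200, (D,merge)→1420, (C,hash)→1460, (C,merge)→1680 …(+2); best=800 via (D,hash)
  {BCE}: card=200; try (C,nl_idx)→1560, (B,hash)→1720, (C,hash)→1880, (B,merge)→1940, (C,merge)→2100, (B,nl)→8500 …(+1); best=1560 via (C,nl_idx)
  {BDE}: card=200; try (D,hash)→960, (D,nl_idx)→1360, (B,hash)→1460, (D,merge)→1580, (B,merge)→1680, (D,nl)→2660 …(+1); best=960 via (D,hash)
  {ACDE}: card=30000; try (A,merge)→5600, (A,hash)→6400, (D,hash)→19500, (C,hash)→20160, (A,nl)→60800, (D,nl_idx)→109300 …(+5); best=5600 via (A,merge)
  {ABCE}: card=30000; try (A,merge)→6360, (A,hash)→7160, (B,hash)→20420, (C,hash)→20580, (A,nl)→61560, (C,nl_idx)→139460 …(+4); best=6360 via (A,merge)
  {ABDE}: card=30000; try (A,merge)→5760, (A,hash)→6560, (D,hash)→19660, (B,hash)→20160, (A,nl)→60960, (D,nl_idx)→109460 …(+4); best=5760 via (A,merge)
  {BCDE}: card=400; try (D,hash)→1960, (B,hash)→2120, (C,hash)→2280, (C,nl_idx)→2760, (D,nl_idx)→2960, (B,merge)→3240 …(+5); best=1960 via (D,hash)
  {ABCDE}: card=60000; try (A,hash)→7760, (A,merge)→8960, (D,hash)→36560, (B,hash)→36720, (C,hash)→36880, (A,nl)→121960 …(+8); best=7760 via (A,hash)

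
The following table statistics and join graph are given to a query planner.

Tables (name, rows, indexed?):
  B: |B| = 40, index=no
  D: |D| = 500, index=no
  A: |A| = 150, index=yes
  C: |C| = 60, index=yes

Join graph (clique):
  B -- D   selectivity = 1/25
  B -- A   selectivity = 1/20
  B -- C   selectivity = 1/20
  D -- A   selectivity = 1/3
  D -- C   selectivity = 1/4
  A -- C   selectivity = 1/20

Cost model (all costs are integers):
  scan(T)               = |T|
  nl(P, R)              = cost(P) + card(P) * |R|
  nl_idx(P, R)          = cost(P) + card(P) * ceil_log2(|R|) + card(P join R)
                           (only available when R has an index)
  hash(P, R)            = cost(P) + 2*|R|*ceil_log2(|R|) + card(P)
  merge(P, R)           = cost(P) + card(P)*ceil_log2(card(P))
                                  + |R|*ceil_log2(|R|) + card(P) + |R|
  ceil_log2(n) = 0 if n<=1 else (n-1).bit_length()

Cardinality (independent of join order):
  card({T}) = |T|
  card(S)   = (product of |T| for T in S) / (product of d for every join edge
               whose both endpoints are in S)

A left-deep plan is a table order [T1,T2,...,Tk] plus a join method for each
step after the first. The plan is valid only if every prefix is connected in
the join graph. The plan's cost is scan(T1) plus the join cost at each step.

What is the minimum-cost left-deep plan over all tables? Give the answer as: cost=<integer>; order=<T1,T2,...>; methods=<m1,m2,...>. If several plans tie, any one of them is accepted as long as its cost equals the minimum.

Selinger DP (subsets sized 1..n):
  {B}: scan cost=40, card=40
  {D}: scan cost=500, card=500
  {A}: scan cost=150, card=150
  {C}: scan cost=60, card=60
  {BD}: card=800; try (B,hash)→1480, (D,merge)→5320, (B,merge)→5780, (D,hash)→9080, (D,nl)→20040, (B,nl)→20500; best=1480 via (B,hash)
  {AB}: card=300; try (A,nl_idx)→660, (B,hash)→780, (A,merge)→1670, (B,merge)→1780, (A,hash)→2480, (A,nl)→6040 …(+1); best=660 via (A,nl_idx)
  {BC}: card=120; try (C,nl_idx)→400, (B,hash)→600, (C,merge)→740, (B,merge)→760, (C,hash)→800, (C,nl)→2440 …(+1); best=400 via (C,nl_idx)
  {AD}: card=25000; try (A,hash)→3400, (D,merge)→6500, (A,merge)→6850, (D,hash)→9300, (A,nl_idx)→29500, (D,nl)→75150 …(+1); best=3400 via (A,hash)
  {CD}: card=7500; try (C,hash)→1720, (D,merge)→5480, (C,merge)→5920, (D,hash)→9120, (C,nl_idx)→11000, (D,nl)→30060 …(+1); best=1720 via (C,hash)
  {AC}: card=450; try (A,nl_idx)→990, (C,hash)→1020, (C,nl_idx)→1500, (A,merge)→1830, (C,merge)→1920, (A,hash)→2520 …(+2); best=990 via (A,nl_idx)
  {ABD}: card=2000; try (A,hash)→4680, (D,merge)→8660, (A,nl_idx)→9880, (D,hash)→9960, (A,merge)→11630, (B,hash)→28880 …(+4); best=4680 via (A,hash)
  {BCD}: card=600; try (C,hash)→3000, (D,merge)→6360, (C,nl_idx)→6880, (D,hash)→9520, (B,hash)→9700, (C,merge)→10700 …(+4); best=3000 via (C,hash)
  {ABC}: card=45; try (A,nl_idx)→1405, (C,hash)→1680, (B,hash)→1920, (C,nl_idx)→2505, (A,merge)→2710, (A,hash)→2920 …(+5); best=1405 via (A,nl_idx)
  {ACD}: card=18750; try (D,hash)→10440, (D,merge)→10490, (A,hash)→11620, (C,hash)→29120, (A,nl_idx)→80470, (A,merge)→108070 …(+5); best=10440 via (D,hash)
  {ABCD}: card=75; try (A,hash)→6000, (D,merge)→6720, (C,hash)→7400, (A,nl_idx)→7875, (D,hash)→10450, (A,merge)→10950 …(+8); best=6000 via (A,hash)

cost=6000; order=D,B,C,A; methods=hash,hash,hash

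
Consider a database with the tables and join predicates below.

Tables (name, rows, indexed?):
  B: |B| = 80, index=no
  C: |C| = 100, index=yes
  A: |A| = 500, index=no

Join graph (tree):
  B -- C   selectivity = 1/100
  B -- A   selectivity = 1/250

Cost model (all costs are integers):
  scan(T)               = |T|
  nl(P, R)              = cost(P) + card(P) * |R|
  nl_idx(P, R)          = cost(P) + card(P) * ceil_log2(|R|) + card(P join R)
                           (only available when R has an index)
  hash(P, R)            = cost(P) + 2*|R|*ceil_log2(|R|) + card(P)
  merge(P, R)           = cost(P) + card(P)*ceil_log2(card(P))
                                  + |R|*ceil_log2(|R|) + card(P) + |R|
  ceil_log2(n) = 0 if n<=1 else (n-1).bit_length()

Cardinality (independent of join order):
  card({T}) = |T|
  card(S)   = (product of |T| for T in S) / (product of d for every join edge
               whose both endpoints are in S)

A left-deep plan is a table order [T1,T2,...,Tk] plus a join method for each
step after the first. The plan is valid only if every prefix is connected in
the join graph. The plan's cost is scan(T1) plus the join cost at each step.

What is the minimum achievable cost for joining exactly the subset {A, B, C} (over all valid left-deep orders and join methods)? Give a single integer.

Selinger DP over subsets of {A,B,C}:
  {B}: scan cost=80, card=80
  {C}: scan cost=100, card=100
  {A}: scan cost=500, card=500
  {BC}: card=80; try (C,nl_idx)→720, (B,hash)→1320, (C,merge)→1520, (B,merge)→1540, (C,hash)→1560, (C,nl)→8080 …(+1); best=720 via (C,nl_idx)
  {AB}: card=160; try (B,hash)→2120, (A,merge)→5720, (B,merge)→6140, (A,hash)→9160, (A,nl)→40080, (B,nl)→40500; best=2120 via (B,hash)
  {ABC}: card=160; try (C,nl_idx)→3400, (C,hash)→3680, (C,merge)→4360, (A,merge)→6360, (A,hash)→9800, (C,nl)→18120 …(+1); best=3400 via (C,nl_idx)

3400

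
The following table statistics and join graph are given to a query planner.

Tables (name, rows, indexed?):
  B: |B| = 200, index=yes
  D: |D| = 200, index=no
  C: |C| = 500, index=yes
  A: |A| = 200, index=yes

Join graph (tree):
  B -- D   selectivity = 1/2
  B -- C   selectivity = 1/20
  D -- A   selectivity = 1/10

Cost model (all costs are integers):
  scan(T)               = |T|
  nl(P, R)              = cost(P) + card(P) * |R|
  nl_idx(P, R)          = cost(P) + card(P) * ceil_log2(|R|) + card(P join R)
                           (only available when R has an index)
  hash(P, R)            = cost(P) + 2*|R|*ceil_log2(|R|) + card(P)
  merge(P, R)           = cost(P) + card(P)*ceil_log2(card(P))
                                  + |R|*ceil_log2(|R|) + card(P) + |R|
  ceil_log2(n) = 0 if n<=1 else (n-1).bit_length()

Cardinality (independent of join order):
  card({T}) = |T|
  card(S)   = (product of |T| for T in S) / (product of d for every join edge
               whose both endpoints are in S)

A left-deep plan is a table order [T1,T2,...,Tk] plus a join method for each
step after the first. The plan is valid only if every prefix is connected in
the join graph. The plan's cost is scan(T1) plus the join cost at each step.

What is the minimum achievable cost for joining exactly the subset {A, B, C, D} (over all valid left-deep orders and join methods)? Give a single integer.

419800

Selinger DP over subsets of {A,B,C,D}:
  {B}: scan cost=200, card=200
  {D}: scan cost=200, card=200
  {C}: scan cost=500, card=500
  {A}: scan cost=200, card=200
  {BD}: card=20000; try (D,hash)→3600, (B,hash)→3600, (D,merge)→3800, (B,merge)→3800, (B,nl_idx)→21800, (D,nl)→40200 …(+1); best=3600 via (D,hash)
  {BC}: card=5000; try (B,hash)→4200, (C,merge)→7000, (C,nl_idx)→7000, (B,merge)→7300, (C,hash)→9400, (B,nl_idx)→9500 …(+2); best=4200 via (B,hash)
  {AD}: card=4000; try (D,hash)→3600, (A,hash)→3600, (D,merge)→3800, (A,merge)→3800, (A,nl_idx)→5800, (D,nl)→40200 …(+1); best=3600 via (D,hash)
  {BCD}: card=500000; try (D,hash)→12400, (C,hash)→32600, (D,merge)→76000, (C,merge)→328600, (C,nl_idx)→683600, (D,nl)→1004200 …(+1); best=12400 via (D,hash)
  {ABD}: card=400000; try (B,hash)→10800, (A,hash)→26800, (B,merge)→57400, (A,merge)→325400, (B,nl_idx)→435600, (A,nl_idx)→563600 …(+2); best=10800 via (B,hash)
  {ABCD}: card=10000000; try (C,hash)→419800, (A,hash)→515600, (C,merge)→8015800, (A,merge)→10014200, (C,nl_idx)→13610800, (A,nl_idx)→14012400 …(+2); best=419800 via (C,hash)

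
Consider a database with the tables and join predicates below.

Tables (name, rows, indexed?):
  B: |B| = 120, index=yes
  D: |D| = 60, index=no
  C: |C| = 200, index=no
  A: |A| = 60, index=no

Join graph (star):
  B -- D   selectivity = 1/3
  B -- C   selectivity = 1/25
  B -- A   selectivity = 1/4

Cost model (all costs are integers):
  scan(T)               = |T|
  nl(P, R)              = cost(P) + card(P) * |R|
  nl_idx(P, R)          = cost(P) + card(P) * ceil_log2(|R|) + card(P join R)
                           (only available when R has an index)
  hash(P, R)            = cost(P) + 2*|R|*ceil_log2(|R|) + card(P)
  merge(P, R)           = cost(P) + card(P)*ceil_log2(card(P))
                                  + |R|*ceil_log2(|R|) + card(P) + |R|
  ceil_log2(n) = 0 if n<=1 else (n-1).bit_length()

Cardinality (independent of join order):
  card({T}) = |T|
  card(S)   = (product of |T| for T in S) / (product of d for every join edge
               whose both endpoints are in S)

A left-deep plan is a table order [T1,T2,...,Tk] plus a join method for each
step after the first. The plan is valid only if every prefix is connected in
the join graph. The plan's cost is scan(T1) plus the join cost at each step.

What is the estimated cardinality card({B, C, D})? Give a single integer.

Tables in S: B(120), C(200), D(60)
Edges inside S: B-D(d=3), B-C(d=25)
numerator = 120 * 200 * 60 = 1440000
denominator = 3 * 25 = 75
card(S) = 1440000 / 75 = 19200

19200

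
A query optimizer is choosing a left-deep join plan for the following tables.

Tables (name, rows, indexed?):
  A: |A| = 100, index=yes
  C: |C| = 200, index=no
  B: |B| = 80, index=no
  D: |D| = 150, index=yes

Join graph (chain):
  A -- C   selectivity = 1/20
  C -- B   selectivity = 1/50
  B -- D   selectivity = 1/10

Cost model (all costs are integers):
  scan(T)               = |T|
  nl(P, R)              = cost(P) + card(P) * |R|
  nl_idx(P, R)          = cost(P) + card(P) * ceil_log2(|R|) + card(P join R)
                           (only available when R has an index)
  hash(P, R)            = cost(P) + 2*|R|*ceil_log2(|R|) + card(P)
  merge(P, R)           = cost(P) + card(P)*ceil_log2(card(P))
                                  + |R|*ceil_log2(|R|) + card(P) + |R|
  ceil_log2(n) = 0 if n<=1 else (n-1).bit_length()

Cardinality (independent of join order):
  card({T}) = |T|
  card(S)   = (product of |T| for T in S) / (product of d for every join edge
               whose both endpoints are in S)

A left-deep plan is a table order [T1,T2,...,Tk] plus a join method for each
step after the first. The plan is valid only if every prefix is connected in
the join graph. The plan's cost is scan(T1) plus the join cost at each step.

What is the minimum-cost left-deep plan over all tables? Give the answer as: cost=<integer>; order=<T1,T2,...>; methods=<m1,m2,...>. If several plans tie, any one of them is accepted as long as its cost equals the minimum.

Selinger DP (subsets sized 1..n):
  {A}: scan cost=100, card=100
  {C}: scan cost=200, card=200
  {B}: scan cost=80, card=80
  {D}: scan cost=150, card=150
  {AC}: card=1000; try (A,hash)→1800, (A,nl_idx)→2600, (C,merge)→2700, (A,merge)→2800, (C,hash)→3400, (C,nl)→20100 …(+1); best=1800 via (A,hash)
  {BC}: card=320; try (B,hash)→1520, (C,merge)→2520, (B,merge)→2640, (C,hash)→3360, (C,nl)→16080, (B,nl)→16200; best=1520 via (B,hash)
  {BD}: card=1200; try (B,hash)→1420, (D,nl_idx)→1920, (D,merge)→2070, (B,merge)→2140, (D,hash)→2560, (D,nl)→12080 …(+1); best=1420 via (B,hash)
  {ABC}: card=1600; try (A,hash)→3240, (B,hash)→3920, (A,nl_idx)→5360, (A,merge)→5520, (B,merge)→13440, (A,nl)→33520 …(+1); best=3240 via (A,hash)
  {BCD}: card=4800; try (D,hash)→4240, (C,hash)→5820, (D,merge)→6070, (D,nl_idx)→8880, (C,merge)→17620, (D,nl)→49520 …(+1); best=4240 via (D,hash)
  {ABCD}: card=24000; try (D,hash)→7240, (A,hash)→10440, (D,merge)→23790, (D,nl_idx)→40040, (A,nl_idx)→61840, (A,merge)→72240 …(+2); best=7240 via (D,hash)

cost=7240; order=C,B,A,D; methods=hash,hash,hash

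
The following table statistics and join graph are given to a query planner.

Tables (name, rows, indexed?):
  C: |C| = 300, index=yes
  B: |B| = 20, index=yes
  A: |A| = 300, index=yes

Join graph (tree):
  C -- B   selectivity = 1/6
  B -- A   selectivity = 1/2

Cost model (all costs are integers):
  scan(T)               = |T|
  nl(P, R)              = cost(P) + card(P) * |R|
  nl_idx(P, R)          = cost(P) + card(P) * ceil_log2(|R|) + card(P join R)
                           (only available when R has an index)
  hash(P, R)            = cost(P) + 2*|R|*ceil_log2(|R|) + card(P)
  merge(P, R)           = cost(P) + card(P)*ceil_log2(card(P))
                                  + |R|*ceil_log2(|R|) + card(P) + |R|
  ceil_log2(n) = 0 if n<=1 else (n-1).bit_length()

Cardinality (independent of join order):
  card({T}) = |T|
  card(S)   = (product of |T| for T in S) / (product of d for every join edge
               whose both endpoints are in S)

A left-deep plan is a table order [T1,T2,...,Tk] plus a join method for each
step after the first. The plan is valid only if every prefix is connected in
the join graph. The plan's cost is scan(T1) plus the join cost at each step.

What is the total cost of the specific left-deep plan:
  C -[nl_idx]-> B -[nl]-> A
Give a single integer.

302800

step 1: scan C: cost=300, card=300
step 2: join B via nl_idx
    card(P join B) = 300*20/(6) = 1000
    cost = 300 + 300*5 + 1000 = 2800
step 3: join A via nl
    card(P join A) = 1000*300/(2) = 150000
    cost = 2800 + 1000*300 = 302800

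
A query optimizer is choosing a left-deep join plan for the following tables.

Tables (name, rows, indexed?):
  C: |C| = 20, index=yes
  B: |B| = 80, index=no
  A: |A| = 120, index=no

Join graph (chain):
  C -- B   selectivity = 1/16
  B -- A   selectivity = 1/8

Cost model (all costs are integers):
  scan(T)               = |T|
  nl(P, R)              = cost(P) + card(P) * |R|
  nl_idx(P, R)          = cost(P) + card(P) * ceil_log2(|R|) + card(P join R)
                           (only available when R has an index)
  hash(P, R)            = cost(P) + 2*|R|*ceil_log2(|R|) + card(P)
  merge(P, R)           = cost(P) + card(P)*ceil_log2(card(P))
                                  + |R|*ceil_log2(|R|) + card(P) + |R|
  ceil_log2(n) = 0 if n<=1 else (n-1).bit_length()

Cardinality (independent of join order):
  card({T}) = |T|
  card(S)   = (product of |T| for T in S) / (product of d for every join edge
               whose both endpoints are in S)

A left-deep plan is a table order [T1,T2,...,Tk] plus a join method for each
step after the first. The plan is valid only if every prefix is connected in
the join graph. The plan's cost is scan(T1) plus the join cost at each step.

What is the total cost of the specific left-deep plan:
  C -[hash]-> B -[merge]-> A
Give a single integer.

step 1: scan C: cost=20, card=20
step 2: join B via hash
    card(P join B) = 20*80/(16) = 100
    cost = 20 + 2*80*7 + 20 = 1160
step 3: join A via merge
    card(P join A) = 100*120/(8) = 1500
    cost = 1160 + 100*7 + 120*7 + 100 + 120 = 2920

2920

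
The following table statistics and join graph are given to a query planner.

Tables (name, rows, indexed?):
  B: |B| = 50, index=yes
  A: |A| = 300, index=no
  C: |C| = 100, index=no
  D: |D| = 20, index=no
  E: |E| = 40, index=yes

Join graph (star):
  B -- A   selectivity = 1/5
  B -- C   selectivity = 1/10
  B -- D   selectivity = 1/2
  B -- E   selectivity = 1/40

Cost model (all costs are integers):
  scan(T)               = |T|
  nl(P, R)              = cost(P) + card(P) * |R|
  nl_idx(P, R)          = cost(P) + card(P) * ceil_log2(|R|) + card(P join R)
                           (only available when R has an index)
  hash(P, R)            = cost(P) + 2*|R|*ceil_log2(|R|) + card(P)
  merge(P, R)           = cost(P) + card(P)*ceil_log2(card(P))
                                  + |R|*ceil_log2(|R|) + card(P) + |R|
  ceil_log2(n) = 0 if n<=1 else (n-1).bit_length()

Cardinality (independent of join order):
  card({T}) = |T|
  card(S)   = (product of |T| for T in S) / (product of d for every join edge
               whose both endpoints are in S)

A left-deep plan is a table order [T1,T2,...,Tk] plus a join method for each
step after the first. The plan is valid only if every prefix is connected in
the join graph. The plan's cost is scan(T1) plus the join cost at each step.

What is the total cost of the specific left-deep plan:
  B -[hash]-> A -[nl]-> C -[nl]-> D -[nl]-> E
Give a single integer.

step 1: scan B: cost=50, card=50
step 2: join A via hash
    card(P join A) = 50*300/(5) = 3000
    cost = 50 + 2*300*9 + 50 = 5500
step 3: join C via nl
    card(P join C) = 3000*100/(10) = 30000
    cost = 5500 + 3000*100 = 305500
step 4: join D via nl
    card(P join D) = 30000*20/(2) = 300000
    cost = 305500 + 30000*20 = 905500
step 5: join E via nl
    card(P join E) = 300000*40/(40) = 300000
    cost = 905500 + 300000*40 = 12905500

12905500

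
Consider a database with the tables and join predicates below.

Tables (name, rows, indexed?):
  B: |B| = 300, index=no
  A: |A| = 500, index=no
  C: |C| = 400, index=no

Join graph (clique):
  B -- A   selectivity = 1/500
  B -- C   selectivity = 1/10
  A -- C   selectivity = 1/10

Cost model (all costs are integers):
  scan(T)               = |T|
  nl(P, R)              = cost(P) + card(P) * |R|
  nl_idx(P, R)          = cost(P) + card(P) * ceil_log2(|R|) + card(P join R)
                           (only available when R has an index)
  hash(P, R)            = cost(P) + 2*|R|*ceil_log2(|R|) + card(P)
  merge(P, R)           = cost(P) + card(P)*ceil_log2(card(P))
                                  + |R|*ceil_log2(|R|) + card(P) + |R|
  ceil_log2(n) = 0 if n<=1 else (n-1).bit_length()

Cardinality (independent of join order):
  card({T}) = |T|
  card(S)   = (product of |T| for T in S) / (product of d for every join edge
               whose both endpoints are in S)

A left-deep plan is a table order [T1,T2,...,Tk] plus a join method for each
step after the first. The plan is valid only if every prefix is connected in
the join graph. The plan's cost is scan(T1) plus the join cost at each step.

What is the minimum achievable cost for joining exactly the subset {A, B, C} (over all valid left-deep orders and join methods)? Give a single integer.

13400

Selinger DP over subsets of {A,B,C}:
  {B}: scan cost=300, card=300
  {A}: scan cost=500, card=500
  {C}: scan cost=400, card=400
  {AB}: card=300; try (B,hash)→6400, (A,merge)→8300, (B,merge)→8500, (A,hash)→9600, (A,nl)→150300, (B,nl)→150500; best=6400 via (B,hash)
  {BC}: card=12000; try (B,hash)→6200, (C,merge)→7300, (B,merge)→7400, (C,hash)→7800, (C,nl)→120300, (B,nl)→120400; best=6200 via (B,hash)
  {AC}: card=20000; try (C,hash)→8200, (A,merge)→9400, (C,merge)→9500, (A,hash)→9800, (A,nl)→200400, (C,nl)→200500; best=8200 via (C,hash)
  {ABC}: card=1200; try (C,merge)→13400, (C,hash)→13900, (A,hash)→27200, (B,hash)→33600, (C,nl)→126400, (A,merge)→191200 …(+3); best=13400 via (C,merge)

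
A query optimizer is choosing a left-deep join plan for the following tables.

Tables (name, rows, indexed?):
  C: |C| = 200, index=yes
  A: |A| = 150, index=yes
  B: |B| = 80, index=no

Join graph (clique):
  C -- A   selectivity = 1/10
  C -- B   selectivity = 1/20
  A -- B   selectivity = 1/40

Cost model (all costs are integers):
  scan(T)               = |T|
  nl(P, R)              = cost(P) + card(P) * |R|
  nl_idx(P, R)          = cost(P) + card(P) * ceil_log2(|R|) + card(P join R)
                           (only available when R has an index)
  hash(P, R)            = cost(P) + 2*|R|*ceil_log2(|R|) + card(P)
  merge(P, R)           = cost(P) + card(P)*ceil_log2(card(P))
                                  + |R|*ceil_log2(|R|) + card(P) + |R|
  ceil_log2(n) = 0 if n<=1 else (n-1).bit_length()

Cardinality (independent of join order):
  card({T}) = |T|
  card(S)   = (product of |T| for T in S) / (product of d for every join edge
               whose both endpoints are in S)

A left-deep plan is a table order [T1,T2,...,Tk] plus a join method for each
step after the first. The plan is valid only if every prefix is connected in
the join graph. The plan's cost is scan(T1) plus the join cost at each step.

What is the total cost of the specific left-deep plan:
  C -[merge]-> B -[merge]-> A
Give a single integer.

12790

step 1: scan C: cost=200, card=200
step 2: join B via merge
    card(P join B) = 200*80/(20) = 800
    cost = 200 + 200*8 + 80*7 + 200 + 80 = 2640
step 3: join A via merge
    card(P join A) = 800*150/(10*40) = 300
    cost = 2640 + 800*10 + 150*8 + 800 + 150 = 12790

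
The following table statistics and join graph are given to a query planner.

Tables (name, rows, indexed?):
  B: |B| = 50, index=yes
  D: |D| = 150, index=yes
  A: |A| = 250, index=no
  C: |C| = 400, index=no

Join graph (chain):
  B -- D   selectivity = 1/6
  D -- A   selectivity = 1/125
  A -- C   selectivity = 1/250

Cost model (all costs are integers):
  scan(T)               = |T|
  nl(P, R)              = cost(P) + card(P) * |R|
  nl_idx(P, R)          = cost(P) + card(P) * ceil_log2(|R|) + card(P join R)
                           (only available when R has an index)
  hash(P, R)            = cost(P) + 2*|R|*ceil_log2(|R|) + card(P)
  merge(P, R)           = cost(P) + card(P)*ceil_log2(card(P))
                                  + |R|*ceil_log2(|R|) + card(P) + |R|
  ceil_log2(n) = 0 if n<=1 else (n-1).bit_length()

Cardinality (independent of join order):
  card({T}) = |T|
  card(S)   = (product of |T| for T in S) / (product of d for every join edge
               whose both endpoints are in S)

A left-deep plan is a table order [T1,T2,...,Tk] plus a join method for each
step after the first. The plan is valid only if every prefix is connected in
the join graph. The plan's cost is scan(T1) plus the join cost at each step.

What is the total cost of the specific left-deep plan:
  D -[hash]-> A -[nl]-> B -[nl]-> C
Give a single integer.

step 1: scan D: cost=150, card=150
step 2: join A via hash
    card(P join A) = 150*250/(125) = 300
    cost = 150 + 2*250*8 + 150 = 4300
step 3: join B via nl
    card(P join B) = 300*50/(6) = 2500
    cost = 4300 + 300*50 = 19300
step 4: join C via nl
    card(P join C) = 2500*400/(250) = 4000
    cost = 19300 + 2500*400 = 1019300

1019300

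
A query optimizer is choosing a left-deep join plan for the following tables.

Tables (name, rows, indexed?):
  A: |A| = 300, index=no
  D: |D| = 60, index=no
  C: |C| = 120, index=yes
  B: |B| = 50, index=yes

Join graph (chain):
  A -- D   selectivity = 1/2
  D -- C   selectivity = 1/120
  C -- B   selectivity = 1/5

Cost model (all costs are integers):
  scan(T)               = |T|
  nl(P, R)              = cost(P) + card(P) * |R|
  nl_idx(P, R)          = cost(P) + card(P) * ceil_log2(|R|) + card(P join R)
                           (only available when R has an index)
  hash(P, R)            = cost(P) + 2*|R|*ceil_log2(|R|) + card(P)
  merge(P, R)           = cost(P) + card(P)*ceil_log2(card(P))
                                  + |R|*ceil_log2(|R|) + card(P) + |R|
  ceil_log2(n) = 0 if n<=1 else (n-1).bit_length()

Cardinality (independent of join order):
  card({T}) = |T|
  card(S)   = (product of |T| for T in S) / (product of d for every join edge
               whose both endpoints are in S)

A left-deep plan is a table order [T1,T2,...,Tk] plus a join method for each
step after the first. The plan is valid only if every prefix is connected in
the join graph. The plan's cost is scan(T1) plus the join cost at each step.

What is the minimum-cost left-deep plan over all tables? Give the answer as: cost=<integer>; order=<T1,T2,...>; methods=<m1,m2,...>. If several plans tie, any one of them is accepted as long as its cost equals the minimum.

cost=7200; order=D,C,B,A; methods=nl_idx,hash,hash

Selinger DP (subsets sized 1..n):
  {A}: scan cost=300, card=300
  {D}: scan cost=60, card=60
  {C}: scan cost=120, card=120
  {B}: scan cost=50, card=50
  {AD}: card=9000; try (D,hash)→1320, (A,merge)→3480, (D,merge)→3720, (A,hash)→5520, (A,nl)→18060, (D,nl)→18300; best=1320 via (D,hash)
  {CD}: card=60; try (C,nl_idx)→540, (D,hash)→960, (C,merge)→1440, (D,merge)→1500, (C,hash)→1800, (C,nl)→7260 …(+1); best=540 via (C,nl_idx)
  {BC}: card=1200; try (B,hash)→840, (C,merge)→1360, (B,merge)→1430, (C,nl_idx)→1600, (C,hash)→1780, (B,nl_idx)→2040 …(+2); best=840 via (B,hash)
  {ACD}: card=9000; try (A,merge)→3960, (A,hash)→6000, (C,hash)→12000, (A,nl)→18540, (C,nl_idx)→73320, (C,merge)→137280 …(+1); best=3960 via (A,merge)
  {BCD}: card=600; try (B,hash)→1200, (B,merge)→1310, (B,nl_idx)→1500, (D,hash)→2760, (B,nl)→3540, (D,merge)→15660 …(+1); best=1200 via (B,hash)
  {ABCD}: card=90000; try (A,hash)→7200, (A,merge)→10800, (B,hash)→13560, (B,merge)→139310, (B,nl_idx)→147960, (A,nl)→181200 …(+1); best=7200 via (A,hash)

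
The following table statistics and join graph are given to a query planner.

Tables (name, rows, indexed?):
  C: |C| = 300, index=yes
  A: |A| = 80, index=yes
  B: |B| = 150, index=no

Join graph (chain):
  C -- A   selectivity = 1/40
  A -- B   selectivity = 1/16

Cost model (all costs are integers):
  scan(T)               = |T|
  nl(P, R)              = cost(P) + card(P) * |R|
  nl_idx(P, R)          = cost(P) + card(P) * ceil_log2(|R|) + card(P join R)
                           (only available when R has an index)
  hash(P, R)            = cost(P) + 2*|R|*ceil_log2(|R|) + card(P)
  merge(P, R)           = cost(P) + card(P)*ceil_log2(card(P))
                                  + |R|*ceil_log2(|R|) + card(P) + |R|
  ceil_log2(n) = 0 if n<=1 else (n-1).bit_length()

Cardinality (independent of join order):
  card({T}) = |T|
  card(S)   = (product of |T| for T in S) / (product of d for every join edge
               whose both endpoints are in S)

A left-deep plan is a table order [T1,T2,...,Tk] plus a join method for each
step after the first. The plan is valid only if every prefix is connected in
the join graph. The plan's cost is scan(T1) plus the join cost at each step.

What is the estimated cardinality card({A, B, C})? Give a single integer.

5625

Tables in S: A(80), B(150), C(300)
Edges inside S: C-A(d=40), A-B(d=16)
numerator = 80 * 150 * 300 = 3600000
denominator = 40 * 16 = 640
card(S) = 3600000 / 640 = 5625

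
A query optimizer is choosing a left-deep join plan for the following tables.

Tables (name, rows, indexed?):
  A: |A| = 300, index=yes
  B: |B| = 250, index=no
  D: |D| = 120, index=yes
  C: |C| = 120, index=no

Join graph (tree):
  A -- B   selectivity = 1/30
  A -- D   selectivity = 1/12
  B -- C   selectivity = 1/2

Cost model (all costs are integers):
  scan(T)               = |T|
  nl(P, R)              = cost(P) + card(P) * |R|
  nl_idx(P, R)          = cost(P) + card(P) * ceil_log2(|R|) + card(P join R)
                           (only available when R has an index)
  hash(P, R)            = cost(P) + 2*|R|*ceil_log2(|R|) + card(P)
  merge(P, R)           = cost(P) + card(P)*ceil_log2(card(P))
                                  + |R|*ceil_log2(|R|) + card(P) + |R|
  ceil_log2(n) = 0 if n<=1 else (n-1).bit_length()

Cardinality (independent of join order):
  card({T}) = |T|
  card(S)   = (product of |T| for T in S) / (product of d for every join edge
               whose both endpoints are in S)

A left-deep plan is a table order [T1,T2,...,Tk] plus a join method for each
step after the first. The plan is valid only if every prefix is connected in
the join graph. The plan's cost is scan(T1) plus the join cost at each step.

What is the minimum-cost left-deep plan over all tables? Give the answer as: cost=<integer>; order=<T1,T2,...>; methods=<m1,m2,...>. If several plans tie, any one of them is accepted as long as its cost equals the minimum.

cost=35460; order=A,B,D,C; methods=hash,hash,hash

Selinger DP (subsets sized 1..n):
  {A}: scan cost=300, card=300
  {B}: scan cost=250, card=250
  {D}: scan cost=120, card=120
  {C}: scan cost=120, card=120
  {AB}: card=2500; try (B,hash)→4600, (A,nl_idx)→5000, (A,merge)→5500, (B,merge)→5550, (A,hash)→5900, (A,nl)→75250 …(+1); best=4600 via (B,hash)
  {AD}: card=3000; try (D,hash)→2280, (A,merge)→4080, (A,nl_idx)→4200, (D,merge)→4260, (D,nl_idx)→5400, (A,hash)→5640 …(+2); best=2280 via (D,hash)
  {BC}: card=15000; try (C,hash)→2180, (B,merge)→3330, (C,merge)→3460, (B,hash)→4240, (B,nl)→30120, (C,nl)→30250; best=2180 via (C,hash)
  {ABD}: card=25000; try (D,hash)→8780, (B,hash)→9280, (D,merge)→38060, (B,merge)→43530, (D,nl_idx)→47100, (D,nl)→304600 …(+1); best=8780 via (D,hash)
  {ABC}: card=150000; try (C,hash)→8780, (A,hash)→22580, (C,merge)→38060, (A,merge)→230180, (A,nl_idx)→287180, (C,nl)→304600 …(+1); best=8780 via (C,hash)
  {ABCD}: card=1500000; try (C,hash)→35460, (D,hash)→160460, (C,merge)→409740, (D,nl_idx)→2558780, (D,merge)→2859740, (C,nl)→3008780 …(+1); best=35460 via (C,hash)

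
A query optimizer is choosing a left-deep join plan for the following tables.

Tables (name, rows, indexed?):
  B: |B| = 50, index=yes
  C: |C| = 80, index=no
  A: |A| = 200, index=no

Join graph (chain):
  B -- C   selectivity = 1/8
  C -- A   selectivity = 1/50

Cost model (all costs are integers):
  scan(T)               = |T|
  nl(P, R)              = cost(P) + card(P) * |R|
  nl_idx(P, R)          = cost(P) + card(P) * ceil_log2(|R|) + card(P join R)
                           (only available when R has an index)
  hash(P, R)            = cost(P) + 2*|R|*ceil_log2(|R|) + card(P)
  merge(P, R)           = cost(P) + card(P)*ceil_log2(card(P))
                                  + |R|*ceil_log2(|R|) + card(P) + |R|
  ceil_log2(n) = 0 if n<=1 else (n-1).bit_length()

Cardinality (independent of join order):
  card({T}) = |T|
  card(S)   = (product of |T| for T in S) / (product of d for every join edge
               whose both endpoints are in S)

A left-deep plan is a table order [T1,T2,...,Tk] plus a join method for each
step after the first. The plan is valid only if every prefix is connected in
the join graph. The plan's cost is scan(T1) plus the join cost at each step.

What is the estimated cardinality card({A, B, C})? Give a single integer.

2000

Tables in S: A(200), B(50), C(80)
Edges inside S: B-C(d=8), C-A(d=50)
numerator = 200 * 50 * 80 = 800000
denominator = 8 * 50 = 400
card(S) = 800000 / 400 = 2000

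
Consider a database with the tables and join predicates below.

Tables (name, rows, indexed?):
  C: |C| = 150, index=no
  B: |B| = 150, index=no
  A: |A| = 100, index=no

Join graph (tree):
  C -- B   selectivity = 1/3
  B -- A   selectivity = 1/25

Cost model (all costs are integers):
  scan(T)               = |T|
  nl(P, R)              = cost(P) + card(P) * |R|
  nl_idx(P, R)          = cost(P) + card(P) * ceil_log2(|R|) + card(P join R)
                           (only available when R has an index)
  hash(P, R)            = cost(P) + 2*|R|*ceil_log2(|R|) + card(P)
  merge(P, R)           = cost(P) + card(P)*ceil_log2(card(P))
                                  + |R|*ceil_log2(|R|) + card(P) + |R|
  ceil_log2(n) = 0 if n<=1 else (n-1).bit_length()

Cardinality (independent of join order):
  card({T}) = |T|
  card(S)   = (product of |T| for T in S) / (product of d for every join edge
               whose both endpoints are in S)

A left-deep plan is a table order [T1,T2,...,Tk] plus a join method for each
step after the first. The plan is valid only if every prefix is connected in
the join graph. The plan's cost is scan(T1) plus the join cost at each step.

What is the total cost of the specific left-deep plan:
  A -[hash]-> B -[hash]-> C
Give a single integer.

step 1: scan A: cost=100, card=100
step 2: join B via hash
    card(P join B) = 100*150/(25) = 600
    cost = 100 + 2*150*8 + 100 = 2600
step 3: join C via hash
    card(P join C) = 600*150/(3) = 30000
    cost = 2600 + 2*150*8 + 600 = 5600

5600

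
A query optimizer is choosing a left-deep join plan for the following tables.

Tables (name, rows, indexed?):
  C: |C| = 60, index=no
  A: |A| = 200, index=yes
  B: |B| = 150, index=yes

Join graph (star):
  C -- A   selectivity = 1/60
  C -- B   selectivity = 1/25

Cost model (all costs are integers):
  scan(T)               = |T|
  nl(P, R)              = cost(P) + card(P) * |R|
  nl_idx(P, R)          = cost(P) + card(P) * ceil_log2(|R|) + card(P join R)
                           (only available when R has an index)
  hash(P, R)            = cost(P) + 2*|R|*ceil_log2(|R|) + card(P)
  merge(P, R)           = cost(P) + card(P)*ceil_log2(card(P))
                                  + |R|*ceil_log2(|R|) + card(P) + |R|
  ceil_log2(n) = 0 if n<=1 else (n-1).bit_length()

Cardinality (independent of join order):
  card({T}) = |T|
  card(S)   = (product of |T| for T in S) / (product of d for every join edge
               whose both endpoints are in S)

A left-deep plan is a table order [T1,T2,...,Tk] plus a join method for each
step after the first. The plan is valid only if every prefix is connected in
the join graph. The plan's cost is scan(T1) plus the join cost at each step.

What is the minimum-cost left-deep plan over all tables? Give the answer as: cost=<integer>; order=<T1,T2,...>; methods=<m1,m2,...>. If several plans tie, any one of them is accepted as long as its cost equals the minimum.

cost=3340; order=C,A,B; methods=nl_idx,hash

Selinger DP (subsets sized 1..n):
  {C}: scan cost=60, card=60
  {A}: scan cost=200, card=200
  {B}: scan cost=150, card=150
  {AC}: card=200; try (A,nl_idx)→740, (C,hash)→1120, (A,merge)→2280, (C,merge)→2420, (A,hash)→3320, (A,nl)→12060 …(+1); best=740 via (A,nl_idx)
  {BC}: card=360; try (B,nl_idx)→900, (C,hash)→1020, (B,merge)→1830, (C,merge)→1920, (B,hash)→2520, (B,nl)→9060 …(+1); best=900 via (B,nl_idx)
  {ABC}: card=1200; try (B,hash)→3340, (B,nl_idx)→3540, (B,merge)→3890, (A,hash)→4460, (A,nl_idx)→4980, (A,merge)→6300 …(+2); best=3340 via (B,hash)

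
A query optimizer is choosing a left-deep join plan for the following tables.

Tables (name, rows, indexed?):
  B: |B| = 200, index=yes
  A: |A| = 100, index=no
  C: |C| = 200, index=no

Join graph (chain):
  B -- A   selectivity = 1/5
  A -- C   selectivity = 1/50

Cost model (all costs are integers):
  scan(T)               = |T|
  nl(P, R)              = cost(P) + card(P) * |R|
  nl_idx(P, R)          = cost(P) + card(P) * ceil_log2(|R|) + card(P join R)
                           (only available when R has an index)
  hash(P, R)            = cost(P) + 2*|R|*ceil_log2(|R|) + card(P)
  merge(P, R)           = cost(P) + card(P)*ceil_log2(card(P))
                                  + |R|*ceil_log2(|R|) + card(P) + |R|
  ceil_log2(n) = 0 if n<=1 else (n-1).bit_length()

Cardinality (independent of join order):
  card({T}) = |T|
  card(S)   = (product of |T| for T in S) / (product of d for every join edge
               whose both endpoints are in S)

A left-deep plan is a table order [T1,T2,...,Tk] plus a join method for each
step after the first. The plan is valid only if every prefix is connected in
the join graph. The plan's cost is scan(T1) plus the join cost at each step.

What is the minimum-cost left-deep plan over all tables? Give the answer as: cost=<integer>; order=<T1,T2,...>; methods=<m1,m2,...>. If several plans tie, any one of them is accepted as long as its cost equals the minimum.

Selinger DP (subsets sized 1..n):
  {B}: scan cost=200, card=200
  {A}: scan cost=100, card=100
  {C}: scan cost=200, card=200
  {AB}: card=4000; try (A,hash)→1800, (B,merge)→2700, (A,merge)→2800, (B,hash)→3400, (B,nl_idx)→4900, (B,nl)→20100 …(+1); best=1800 via (A,hash)
  {AC}: card=400; try (A,hash)→1800, (C,merge)→2700, (A,merge)→2800, (C,hash)→3400, (C,nl)→20100, (A,nl)→20200; best=1800 via (A,hash)
  {ABC}: card=16000; try (B,hash)→5400, (B,merge)→7600, (C,hash)→9000, (B,nl_idx)→21000, (C,merge)→55600, (B,nl)→81800 …(+1); best=5400 via (B,hash)

cost=5400; order=C,A,B; methods=hash,hash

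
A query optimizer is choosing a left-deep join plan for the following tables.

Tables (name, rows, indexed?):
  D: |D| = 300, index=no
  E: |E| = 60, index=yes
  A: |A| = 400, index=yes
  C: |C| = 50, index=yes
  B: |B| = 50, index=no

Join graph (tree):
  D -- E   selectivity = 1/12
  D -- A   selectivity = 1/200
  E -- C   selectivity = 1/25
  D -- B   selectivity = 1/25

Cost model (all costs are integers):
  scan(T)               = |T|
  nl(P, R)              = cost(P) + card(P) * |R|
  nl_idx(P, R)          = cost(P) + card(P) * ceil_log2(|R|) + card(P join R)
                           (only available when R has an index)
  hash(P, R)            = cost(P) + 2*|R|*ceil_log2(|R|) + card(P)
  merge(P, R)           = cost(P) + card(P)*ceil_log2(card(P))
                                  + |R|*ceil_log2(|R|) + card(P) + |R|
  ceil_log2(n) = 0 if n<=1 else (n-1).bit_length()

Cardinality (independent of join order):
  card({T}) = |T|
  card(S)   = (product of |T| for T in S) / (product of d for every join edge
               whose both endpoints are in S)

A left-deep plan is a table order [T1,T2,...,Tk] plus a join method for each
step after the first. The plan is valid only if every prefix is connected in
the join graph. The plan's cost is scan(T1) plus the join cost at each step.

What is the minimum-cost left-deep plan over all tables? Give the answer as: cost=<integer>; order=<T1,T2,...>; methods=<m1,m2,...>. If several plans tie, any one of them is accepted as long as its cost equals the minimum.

Selinger DP (subsets sized 1..n):
  {D}: scan cost=300, card=300
  {E}: scan cost=60, card=60
  {A}: scan cost=400, card=400
  {C}: scan cost=50, card=50
  {B}: scan cost=50, card=50
  {DE}: card=1500; try (E,hash)→1320, (D,merge)→3480, (E,nl_idx)→3600, (E,merge)→3720, (D,hash)→5520, (D,nl)→18060 …(+1); best=1320 via (E,hash)
  {AD}: card=600; try (A,nl_idx)→3600, (D,hash)→6200, (A,merge)→7300, (D,merge)→7400, (A,hash)→7800, (A,nl)→120300 …(+1); best=3600 via (A,nl_idx)
  {BD}: card=600; try (B,hash)→1200, (D,merge)→3400, (B,merge)→3650, (D,hash)→5500, (D,nl)→15050, (B,nl)→15300; best=1200 via (B,hash)
  {CE}: card=120; try (E,nl_idx)→470, (C,nl_idx)→540, (C,hash)→720, (E,hash)→820, (E,merge)→820, (C,merge)→830 …(+2); best=470 via (E,nl_idx)
  {ADE}: card=3000; try (E,hash)→4920, (A,hash)→10020, (E,nl_idx)→10200, (E,merge)→10620, (A,nl_idx)→17820, (A,merge)→23320 …(+2); best=4920 via (E,hash)
  {CDE}: card=3000; try (C,hash)→3420, (D,merge)→4430, (D,hash)→5990, (C,nl_idx)→13320, (C,merge)→19670, (D,nl)→36470 …(+1); best=3420 via (C,hash)
  {BDE}: card=3000; try (E,hash)→2520, (B,hash)→3420, (E,nl_idx)→7800, (E,merge)→8220, (B,merge)→19670, (E,nl)→37200 …(+1); best=2520 via (E,hash)
  {ABD}: card=1200; try (B,hash)→4800, (A,nl_idx)→7800, (A,hash)→9000, (B,merge)→10550, (A,merge)→11800, (B,nl)→33600 …(+1); best=4800 via (B,hash)
  {ACDE}: card=6000; try (C,hash)→8520, (A,hash)→13620, (C,nl_idx)→28920, (A,nl_idx)→36420, (C,merge)→44270, (A,merge)→46420 …(+2); best=8520 via (C,hash)
  {ABDE}: card=6000; try (E,hash)→6720, (B,hash)→8520, (A,hash)→12720, (E,nl_idx)→18000, (E,merge)→19620, (A,nl_idx)→35520 …(+5); best=6720 via (E,hash)
  {BCDE}: card=6000; try (C,hash)→6120, (B,hash)→7020, (C,nl_idx)→26520, (C,merge)→41870, (B,merge)→42770, (C,nl)→152520 …(+1); best=6120 via (C,hash)
  {ABCDE}: card=12000; try (C,hash)→13320, (B,hash)→15120, (A,hash)→19320, (C,nl_idx)→54720, (A,nl_idx)→72120, (C,merge)→91070 …(+5); best=13320 via (C,hash)

cost=13320; order=D,A,B,E,C; methods=nl_idx,hash,hash,hash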